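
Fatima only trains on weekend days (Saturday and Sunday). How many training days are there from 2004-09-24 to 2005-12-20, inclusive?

130

2004-09-24 is a Friday.
From 2004-09-24 to 2005-12-20 is 453 days inclusive.
453 = 7 × 64 + 5, so there are 64 full weeks plus 5 extra days.
Each full week contributes 2 weekend days (Sat, Sun): 64 × 2 = 128.
The 5 extra days are Fri, Sat, Sun, Mon, Tue — 2 of them qualify.
Total: 128 + 2 = 130.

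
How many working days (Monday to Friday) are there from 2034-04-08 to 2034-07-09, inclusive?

2034-04-08 is a Saturday.
The range spans 93 days (inclusive of both endpoints).
93 = 7 × 13 + 2, so there are 13 full weeks plus 2 extra days.
Each full week contributes 5 weekdays (Mon–Fri): 13 × 5 = 65.
The 2 extra days are Saturday, Sunday — none qualify.
Total: 65 + 0 = 65.

65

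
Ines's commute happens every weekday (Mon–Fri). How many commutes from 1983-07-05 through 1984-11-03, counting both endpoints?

349

1983-07-05 is a Tuesday.
The range spans 488 days (inclusive of both endpoints).
488 = 7 × 69 + 5, so there are 69 full weeks plus 5 extra days.
Each full week contributes 5 weekdays (Mon–Fri): 69 × 5 = 345.
The 5 extra days are Tue, Wed, Thu, Fri, Sat — 4 of them qualify.
Total: 345 + 4 = 349.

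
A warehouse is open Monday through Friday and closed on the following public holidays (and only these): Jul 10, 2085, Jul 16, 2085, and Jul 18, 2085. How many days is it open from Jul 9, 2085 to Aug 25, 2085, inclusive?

Jul 9, 2085 is a Monday.
From Jul 9, 2085 to Aug 25, 2085 is 48 days inclusive.
48 = 7 × 6 + 6, so there are 6 full weeks plus 6 extra days.
Each full week contributes 5 weekdays (Mon–Fri): 6 × 5 = 30.
The 6 extra days are Mon, Tue, Wed, Thu, Fri, Sat — 5 of them qualify.
Total: 30 + 5 = 35.
Holidays: Jul 10, 2085 (Tue); Jul 16, 2085 (Mon); Jul 18, 2085 (Wed).
All 3 holidays fall on weekdays, so subtract 3.
Business days: 35 − 3 = 32.

32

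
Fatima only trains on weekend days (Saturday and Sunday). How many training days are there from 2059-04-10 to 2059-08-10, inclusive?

2059-04-10 is a Thursday.
The range spans 123 days (inclusive of both endpoints).
123 = 7 × 17 + 4, so there are 17 full weeks plus 4 extra days.
Each full week contributes 2 weekend days (Sat, Sun): 17 × 2 = 34.
The 4 extra days are Thursday, Friday, Saturday, Sunday — 2 of them qualify.
Total: 34 + 2 = 36.

36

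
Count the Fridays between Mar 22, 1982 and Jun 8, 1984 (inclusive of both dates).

116

Mar 22, 1982 is a Monday.
From Mar 22, 1982 to Jun 8, 1984 is 810 days inclusive.
810 = 7 × 115 + 5, so there are 115 full weeks plus 5 extra days.
Each full week contributes one Friday: 115 so far.
The 5 extra days are Mon, Tue, Wed, Thu, Fri — 1 of them qualifies.
Total: 115 + 1 = 116.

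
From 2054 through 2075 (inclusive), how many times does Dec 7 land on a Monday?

3

Day of week of December 7 in each year:
2054: Mon ✓, 2055: Tue, 2056: Thu, 2057: Fri, 2058: Sat, 2059: Sun, 2060: Tue, 2061: Wed, 2062: Thu, 2063: Fri, 2064: Sun, 2065: Mon ✓, 2066: Tue, 2067: Wed, 2068: Fri, 2069: Sat, 2070: Sun, 2071: Mon ✓, 2072: Wed, 2073: Thu, 2074: Fri, 2075: Sat
Mondays: 2054, 2065, 2071.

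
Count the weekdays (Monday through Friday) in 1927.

1 January 1927 is a Saturday.
That's 365 days from start to end, counting both.
365 = 7 × 52 + 1, so there are 52 full weeks plus 1 extra day.
Each full week contributes 5 weekdays (Mon–Fri): 52 × 5 = 260.
The 1 extra day is Sat — none qualify.
Total: 260 + 0 = 260.

260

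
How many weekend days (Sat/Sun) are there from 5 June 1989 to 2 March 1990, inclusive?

76

5 June 1989 is a Monday.
The range spans 271 days (inclusive of both endpoints).
271 = 7 × 38 + 5, so there are 38 full weeks plus 5 extra days.
Each full week contributes 2 weekend days (Sat, Sun): 38 × 2 = 76.
The 5 extra days are Mon, Tue, Wed, Thu, Fri — none qualify.
Total: 76 + 0 = 76.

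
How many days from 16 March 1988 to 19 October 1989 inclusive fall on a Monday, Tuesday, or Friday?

249

16 March 1988 is a Wednesday.
The range spans 583 days (inclusive of both endpoints).
583 = 7 × 83 + 2, so there are 83 full weeks plus 2 extra days.
Each full week contributes 3 days from the set (Mon, Tue, Fri): 83 × 3 = 249.
The 2 extra days are Wednesday, Thursday — none qualify.
Total: 249 + 0 = 249.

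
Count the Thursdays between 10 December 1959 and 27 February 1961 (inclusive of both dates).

64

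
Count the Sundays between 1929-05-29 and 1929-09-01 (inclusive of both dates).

14

1929-05-29 is a Wednesday.
The range spans 96 days (inclusive of both endpoints).
96 = 7 × 13 + 5, so there are 13 full weeks plus 5 extra days.
Each full week contributes one Sunday: 13 so far.
The 5 extra days are Wednesday, Thursday, Friday, Saturday, Sunday — 1 of them qualifies.
Total: 13 + 1 = 14.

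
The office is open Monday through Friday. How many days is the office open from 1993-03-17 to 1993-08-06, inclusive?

1993-03-17 is a Wednesday.
From 1993-03-17 to 1993-08-06 is 143 days inclusive.
143 = 7 × 20 + 3, so there are 20 full weeks plus 3 extra days.
Each full week contributes 5 weekdays (Mon–Fri): 20 × 5 = 100.
The 3 extra days are Wed, Thu, Fri — 3 of them qualify.
Total: 100 + 3 = 103.

103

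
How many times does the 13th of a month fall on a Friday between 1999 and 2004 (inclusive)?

Friday-the-13ths by year:
1999: Aug
2000: Oct
2001: Apr, Jul
2002: Sep, Dec
2003: Jun
2004: Feb, Aug

9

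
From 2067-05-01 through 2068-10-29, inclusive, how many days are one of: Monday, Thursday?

2067-05-01 is a Sunday.
That's 548 days from start to end, counting both.
548 = 7 × 78 + 2, so there are 78 full weeks plus 2 extra days.
Each full week contributes 2 days from the set (Mon, Thu): 78 × 2 = 156.
The 2 extra days are Sun, Mon — 1 of them qualifies.
Total: 156 + 1 = 157.

157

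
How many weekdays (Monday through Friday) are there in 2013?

261

1 January 2013 is a Tuesday.
The range spans 365 days (inclusive of both endpoints).
365 = 7 × 52 + 1, so there are 52 full weeks plus 1 extra day.
Each full week contributes 5 weekdays (Mon–Fri): 52 × 5 = 260.
The 1 extra day is Tuesday — 1 of them qualifies.
Total: 260 + 1 = 261.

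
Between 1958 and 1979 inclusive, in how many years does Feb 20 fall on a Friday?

Day of week of February 20 in each year:
1958: Thu, 1959: Fri ✓, 1960: Sat, 1961: Mon, 1962: Tue, 1963: Wed, 1964: Thu, 1965: Sat, 1966: Sun, 1967: Mon, 1968: Tue, 1969: Thu, 1970: Fri ✓, 1971: Sat, 1972: Sun, 1973: Tue, 1974: Wed, 1975: Thu, 1976: Fri ✓, 1977: Sun, 1978: Mon, 1979: Tue
Fridays: 1959, 1970, 1976.

3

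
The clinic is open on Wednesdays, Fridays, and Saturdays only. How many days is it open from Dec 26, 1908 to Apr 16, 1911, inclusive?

Dec 26, 1908 is a Saturday.
From Dec 26, 1908 to Apr 16, 1911 is 842 days inclusive.
842 = 7 × 120 + 2, so there are 120 full weeks plus 2 extra days.
Each full week contributes 3 days from the set (Wed, Fri, Sat): 120 × 3 = 360.
The 2 extra days are Sat, Sun — 1 of them qualifies.
Total: 360 + 1 = 361.

361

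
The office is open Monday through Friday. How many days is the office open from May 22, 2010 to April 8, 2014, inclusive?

1012 weekdays

May 22, 2010 is a Saturday.
From May 22, 2010 to April 8, 2014 is 1418 days inclusive.
1418 = 7 × 202 + 4, so there are 202 full weeks plus 4 extra days.
Each full week contributes 5 weekdays (Mon–Fri): 202 × 5 = 1010.
The 4 extra days are Sat, Sun, Mon, Tue — 2 of them qualify.
Total: 1010 + 2 = 1012.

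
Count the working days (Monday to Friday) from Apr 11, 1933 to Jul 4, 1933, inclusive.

61

Apr 11, 1933 is a Tuesday.
The range spans 85 days (inclusive of both endpoints).
85 = 7 × 12 + 1, so there are 12 full weeks plus 1 extra day.
Each full week contributes 5 weekdays (Mon–Fri): 12 × 5 = 60.
The 1 extra day is Tue — 1 of them qualifies.
Total: 60 + 1 = 61.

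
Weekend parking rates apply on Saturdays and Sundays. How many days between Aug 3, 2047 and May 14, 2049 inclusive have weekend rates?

186

Aug 3, 2047 is a Saturday.
From Aug 3, 2047 to May 14, 2049 is 651 days inclusive.
651 = 7 × 93, so the span is exactly 93 full weeks.
Each full week contributes 2 weekend days (Sat, Sun): 93 × 2 = 186.
Total: 186.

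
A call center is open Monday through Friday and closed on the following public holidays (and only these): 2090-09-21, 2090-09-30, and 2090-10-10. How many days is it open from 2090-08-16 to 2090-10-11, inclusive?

39

2090-08-16 is a Wednesday.
From 2090-08-16 to 2090-10-11 is 57 days inclusive.
57 = 7 × 8 + 1, so there are 8 full weeks plus 1 extra day.
Each full week contributes 5 weekdays (Mon–Fri): 8 × 5 = 40.
The 1 extra day is Wednesday — 1 of them qualifies.
Total: 40 + 1 = 41.
Holidays: 2090-09-21 (Thu); 2090-09-30 (Sat); 2090-10-10 (Tue).
2 of the 3 holidays fall on weekdays; the rest are weekends and were already excluded.
Business days: 41 − 2 = 39.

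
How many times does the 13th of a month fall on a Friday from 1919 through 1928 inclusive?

17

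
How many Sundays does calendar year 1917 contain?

1 January 1917 is a Monday.
That's 365 days from start to end, counting both.
365 = 7 × 52 + 1, so there are 52 full weeks plus 1 extra day.
Each full week contributes one Sunday: 52 so far.
The 1 extra day is Mon — none qualify.
Total: 52 + 0 = 52.

52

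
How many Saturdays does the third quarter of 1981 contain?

13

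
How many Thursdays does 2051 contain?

52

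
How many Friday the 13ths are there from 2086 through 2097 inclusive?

Friday-the-13ths by year:
2086: Sep, Dec
2087: Jun
2088: Feb, Aug
2089: May
2090: Jan, Oct
2091: Apr, Jul
2092: Jun
2093: Feb, Mar, Nov
2094: Aug
2095: May
2096: Jan, Apr, Jul
2097: Sep, Dec

21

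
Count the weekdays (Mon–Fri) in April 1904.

April 1, 1904 is a Friday.
The range spans 30 days (inclusive of both endpoints).
30 = 7 × 4 + 2, so there are 4 full weeks plus 2 extra days.
Each full week contributes 5 weekdays (Mon–Fri): 4 × 5 = 20.
The 2 extra days are Fri, Sat — 1 of them qualifies.
Total: 20 + 1 = 21.

21 weekdays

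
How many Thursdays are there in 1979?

52

Jan 1, 1979 is a Monday.
From Jan 1, 1979 to Dec 31, 1979 is 365 days inclusive.
365 = 7 × 52 + 1, so there are 52 full weeks plus 1 extra day.
Each full week contributes one Thursday: 52 so far.
The 1 extra day is Mon — none qualify.
Total: 52 + 0 = 52.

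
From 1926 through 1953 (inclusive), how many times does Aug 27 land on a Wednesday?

Day of week of August 27 in each year:
1926: Fri, 1927: Sat, 1928: Mon, 1929: Tue, 1930: Wed ✓, 1931: Thu, 1932: Sat, 1933: Sun, 1934: Mon, 1935: Tue, 1936: Thu, 1937: Fri, 1938: Sat, 1939: Sun, 1940: Tue, 1941: Wed ✓, 1942: Thu, 1943: Fri, 1944: Sun, 1945: Mon, 1946: Tue, 1947: Wed ✓, 1948: Fri, 1949: Sat, 1950: Sun, 1951: Mon, 1952: Wed ✓, 1953: Thu
Wednesdays: 1930, 1941, 1947, 1952.

4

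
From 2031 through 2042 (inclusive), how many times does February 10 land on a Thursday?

2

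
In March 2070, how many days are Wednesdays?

March 1, 2070 is a Saturday.
The range spans 31 days (inclusive of both endpoints).
31 = 7 × 4 + 3, so there are 4 full weeks plus 3 extra days.
Each full week contributes one Wednesday: 4 so far.
The 3 extra days are Saturday, Sunday, Monday — none qualify.
Total: 4 + 0 = 4.

4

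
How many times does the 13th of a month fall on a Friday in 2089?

1

The 13th falls on a Friday when the month's 13th has weekday Fri.
Jan 13 is Thu; Feb 13 is Sun; Mar 13 is Sun; Apr 13 is Wed; May 13 is Fri ✓; Jun 13 is Mon; Jul 13 is Wed; Aug 13 is Sat; Sep 13 is Tue; Oct 13 is Thu; Nov 13 is Sun; Dec 13 is Tue.
Friday the 13ths: May.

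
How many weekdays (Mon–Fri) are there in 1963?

261 weekdays

Jan 1, 1963 is a Tuesday.
The range spans 365 days (inclusive of both endpoints).
365 = 7 × 52 + 1, so there are 52 full weeks plus 1 extra day.
Each full week contributes 5 weekdays (Mon–Fri): 52 × 5 = 260.
The 1 extra day is Tue — 1 of them qualifies.
Total: 260 + 1 = 261.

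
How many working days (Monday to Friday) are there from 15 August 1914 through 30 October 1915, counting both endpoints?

15 August 1914 is a Saturday.
That's 442 days from start to end, counting both.
442 = 7 × 63 + 1, so there are 63 full weeks plus 1 extra day.
Each full week contributes 5 weekdays (Mon–Fri): 63 × 5 = 315.
The 1 extra day is Saturday — none qualify.
Total: 315 + 0 = 315.

315 weekdays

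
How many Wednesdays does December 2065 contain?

1 December 2065 is a Tuesday.
The range spans 31 days (inclusive of both endpoints).
31 = 7 × 4 + 3, so there are 4 full weeks plus 3 extra days.
Each full week contributes one Wednesday: 4 so far.
The 3 extra days are Tue, Wed, Thu — 1 of them qualifies.
Total: 4 + 1 = 5.

5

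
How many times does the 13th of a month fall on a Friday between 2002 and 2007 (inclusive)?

Friday-the-13ths by year:
2002: Sep, Dec
2003: Jun
2004: Feb, Aug
2005: May
2006: Jan, Oct
2007: Apr, Jul

10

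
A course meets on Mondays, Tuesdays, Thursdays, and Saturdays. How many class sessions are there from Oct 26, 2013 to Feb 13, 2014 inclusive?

64

Oct 26, 2013 is a Saturday.
That's 111 days from start to end, counting both.
111 = 7 × 15 + 6, so there are 15 full weeks plus 6 extra days.
Each full week contributes 4 days from the set (Mon, Tue, Thu, Sat): 15 × 4 = 60.
The 6 extra days are Sat, Sun, Mon, Tue, Wed, Thu — 4 of them qualify.
Total: 60 + 4 = 64.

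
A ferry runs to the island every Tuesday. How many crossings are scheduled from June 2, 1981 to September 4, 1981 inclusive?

June 2, 1981 is a Tuesday.
From June 2, 1981 to September 4, 1981 is 95 days inclusive.
95 = 7 × 13 + 4, so there are 13 full weeks plus 4 extra days.
Each full week contributes one Tuesday: 13 so far.
The 4 extra days are Tuesday, Wednesday, Thursday, Friday — 1 of them qualifies.
Total: 13 + 1 = 14.

14 Tuesdays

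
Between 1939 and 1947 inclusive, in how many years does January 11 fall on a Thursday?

Day of week of January 11 in each year:
1939: Wed, 1940: Thu ✓, 1941: Sat, 1942: Sun, 1943: Mon, 1944: Tue, 1945: Thu ✓, 1946: Fri, 1947: Sat
Thursdays: 1940, 1945.

2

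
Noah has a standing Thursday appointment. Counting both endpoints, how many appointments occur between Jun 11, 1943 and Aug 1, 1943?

Jun 11, 1943 is a Friday.
From Jun 11, 1943 to Aug 1, 1943 is 52 days inclusive.
52 = 7 × 7 + 3, so there are 7 full weeks plus 3 extra days.
Each full week contributes one Thursday: 7 so far.
The 3 extra days are Fri, Sat, Sun — none qualify.
Total: 7 + 0 = 7.

7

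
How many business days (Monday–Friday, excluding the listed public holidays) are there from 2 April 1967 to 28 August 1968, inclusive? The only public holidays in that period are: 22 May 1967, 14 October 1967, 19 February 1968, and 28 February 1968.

365 business days

2 April 1967 is a Sunday.
The range spans 515 days (inclusive of both endpoints).
515 = 7 × 73 + 4, so there are 73 full weeks plus 4 extra days.
Each full week contributes 5 weekdays (Mon–Fri): 73 × 5 = 365.
The 4 extra days are Sunday, Monday, Tuesday, Wednesday — 3 of them qualify.
Total: 365 + 3 = 368.
Holidays: 22 May 1967 (Mon); 14 October 1967 (Sat); 19 February 1968 (Mon); 28 February 1968 (Wed).
3 of the 4 holidays fall on weekdays; the rest are weekends and were already excluded.
Business days: 368 − 3 = 365.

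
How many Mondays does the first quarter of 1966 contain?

1 January 1966 is a Saturday.
That's 90 days from start to end, counting both.
90 = 7 × 12 + 6, so there are 12 full weeks plus 6 extra days.
Each full week contributes one Monday: 12 so far.
The 6 extra days are Saturday, Sunday, Monday, Tuesday, Wednesday, Thursday — 1 of them qualifies.
Total: 12 + 1 = 13.

13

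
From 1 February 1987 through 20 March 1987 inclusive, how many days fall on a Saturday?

1 February 1987 is a Sunday.
The range spans 48 days (inclusive of both endpoints).
48 = 7 × 6 + 6, so there are 6 full weeks plus 6 extra days.
Each full week contributes one Saturday: 6 so far.
The 6 extra days are Sun, Mon, Tue, Wed, Thu, Fri — none qualify.
Total: 6 + 0 = 6.

6 Saturdays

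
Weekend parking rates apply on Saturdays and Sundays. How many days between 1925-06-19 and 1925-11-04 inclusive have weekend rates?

1925-06-19 is a Friday.
The range spans 139 days (inclusive of both endpoints).
139 = 7 × 19 + 6, so there are 19 full weeks plus 6 extra days.
Each full week contributes 2 weekend days (Sat, Sun): 19 × 2 = 38.
The 6 extra days are Fri, Sat, Sun, Mon, Tue, Wed — 2 of them qualify.
Total: 38 + 2 = 40.

40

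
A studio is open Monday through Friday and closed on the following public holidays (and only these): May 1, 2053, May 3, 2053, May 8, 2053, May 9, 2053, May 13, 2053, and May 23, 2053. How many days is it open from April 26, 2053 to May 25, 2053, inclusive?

April 26, 2053 is a Saturday.
From April 26, 2053 to May 25, 2053 is 30 days inclusive.
30 = 7 × 4 + 2, so there are 4 full weeks plus 2 extra days.
Each full week contributes 5 weekdays (Mon–Fri): 4 × 5 = 20.
The 2 extra days are Saturday, Sunday — none qualify.
Total: 20 + 0 = 20.
Holidays: May 1, 2053 (Thu); May 3, 2053 (Sat); May 8, 2053 (Thu); May 9, 2053 (Fri); May 13, 2053 (Tue); May 23, 2053 (Fri).
5 of the 6 holidays fall on weekdays; the rest are weekends and were already excluded.
Business days: 20 − 5 = 15.

15 working days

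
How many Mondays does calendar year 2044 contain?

52

January 1, 2044 is a Friday.
From January 1, 2044 to December 31, 2044 is 366 days inclusive.
366 = 7 × 52 + 2, so there are 52 full weeks plus 2 extra days.
Each full week contributes one Monday: 52 so far.
The 2 extra days are Friday, Saturday — none qualify.
Total: 52 + 0 = 52.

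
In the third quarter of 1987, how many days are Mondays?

1987-07-01 is a Wednesday.
From 1987-07-01 to 1987-09-30 is 92 days inclusive.
92 = 7 × 13 + 1, so there are 13 full weeks plus 1 extra day.
Each full week contributes one Monday: 13 so far.
The 1 extra day is Wednesday — none qualify.
Total: 13 + 0 = 13.

13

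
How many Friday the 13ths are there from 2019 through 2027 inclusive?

Friday-the-13ths by year:
2019: Sep, Dec
2020: Mar, Nov
2021: Aug
2022: May
2023: Jan, Oct
2024: Sep, Dec
2025: Jun
2026: Feb, Mar, Nov
2027: Aug

15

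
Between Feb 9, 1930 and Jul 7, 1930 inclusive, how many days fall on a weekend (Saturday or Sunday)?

Feb 9, 1930 is a Sunday.
The range spans 149 days (inclusive of both endpoints).
149 = 7 × 21 + 2, so there are 21 full weeks plus 2 extra days.
Each full week contributes 2 weekend days (Sat, Sun): 21 × 2 = 42.
The 2 extra days are Sunday, Monday — 1 of them qualifies.
Total: 42 + 1 = 43.

43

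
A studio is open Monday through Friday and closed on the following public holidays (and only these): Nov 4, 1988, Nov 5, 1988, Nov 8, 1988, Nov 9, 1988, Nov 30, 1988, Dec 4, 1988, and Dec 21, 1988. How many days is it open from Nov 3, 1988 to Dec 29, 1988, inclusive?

36 business days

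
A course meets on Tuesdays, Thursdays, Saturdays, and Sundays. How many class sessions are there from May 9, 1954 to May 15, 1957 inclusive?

May 9, 1954 is a Sunday.
That's 1103 days from start to end, counting both.
1103 = 7 × 157 + 4, so there are 157 full weeks plus 4 extra days.
Each full week contributes 4 days from the set (Tue, Thu, Sat, Sun): 157 × 4 = 628.
The 4 extra days are Sunday, Monday, Tuesday, Wednesday — 2 of them qualify.
Total: 628 + 2 = 630.

630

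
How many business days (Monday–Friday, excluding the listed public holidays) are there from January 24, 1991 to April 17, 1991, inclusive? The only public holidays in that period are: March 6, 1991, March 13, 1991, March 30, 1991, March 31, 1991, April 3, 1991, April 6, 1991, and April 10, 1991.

56

January 24, 1991 is a Thursday.
That's 84 days from start to end, counting both.
84 = 7 × 12, so the span is exactly 12 full weeks.
Each full week contributes 5 weekdays (Mon–Fri): 12 × 5 = 60.
Total: 60.
Holidays: March 6, 1991 (Wed); March 13, 1991 (Wed); March 30, 1991 (Sat); March 31, 1991 (Sun); April 3, 1991 (Wed); April 6, 1991 (Sat); April 10, 1991 (Wed).
4 of the 7 holidays fall on weekdays; the rest are weekends and were already excluded.
Business days: 60 − 4 = 56.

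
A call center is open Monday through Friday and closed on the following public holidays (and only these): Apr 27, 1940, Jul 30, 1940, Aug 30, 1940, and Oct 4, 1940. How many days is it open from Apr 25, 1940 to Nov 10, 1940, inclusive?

139

Apr 25, 1940 is a Thursday.
From Apr 25, 1940 to Nov 10, 1940 is 200 days inclusive.
200 = 7 × 28 + 4, so there are 28 full weeks plus 4 extra days.
Each full week contributes 5 weekdays (Mon–Fri): 28 × 5 = 140.
The 4 extra days are Thursday, Friday, Saturday, Sunday — 2 of them qualify.
Total: 140 + 2 = 142.
Holidays: Apr 27, 1940 (Sat); Jul 30, 1940 (Tue); Aug 30, 1940 (Fri); Oct 4, 1940 (Fri).
3 of the 4 holidays fall on weekdays; the rest are weekends and were already excluded.
Business days: 142 − 3 = 139.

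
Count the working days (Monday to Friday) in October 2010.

21 weekdays

1 October 2010 is a Friday.
From 1 October 2010 to 31 October 2010 is 31 days inclusive.
31 = 7 × 4 + 3, so there are 4 full weeks plus 3 extra days.
Each full week contributes 5 weekdays (Mon–Fri): 4 × 5 = 20.
The 3 extra days are Friday, Saturday, Sunday — 1 of them qualifies.
Total: 20 + 1 = 21.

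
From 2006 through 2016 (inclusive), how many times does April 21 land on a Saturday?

2

Day of week of April 21 in each year:
2006: Fri, 2007: Sat ✓, 2008: Mon, 2009: Tue, 2010: Wed, 2011: Thu, 2012: Sat ✓, 2013: Sun, 2014: Mon, 2015: Tue, 2016: Thu
Saturdays: 2007, 2012.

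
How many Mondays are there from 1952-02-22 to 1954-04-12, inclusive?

112

1952-02-22 is a Friday.
The range spans 781 days (inclusive of both endpoints).
781 = 7 × 111 + 4, so there are 111 full weeks plus 4 extra days.
Each full week contributes one Monday: 111 so far.
The 4 extra days are Fri, Sat, Sun, Mon — 1 of them qualifies.
Total: 111 + 1 = 112.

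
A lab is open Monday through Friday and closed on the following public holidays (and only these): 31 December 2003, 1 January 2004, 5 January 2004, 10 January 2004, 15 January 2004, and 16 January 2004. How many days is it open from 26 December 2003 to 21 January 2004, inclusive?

14 business days

26 December 2003 is a Friday.
From 26 December 2003 to 21 January 2004 is 27 days inclusive.
27 = 7 × 3 + 6, so there are 3 full weeks plus 6 extra days.
Each full week contributes 5 weekdays (Mon–Fri): 3 × 5 = 15.
The 6 extra days are Fri, Sat, Sun, Mon, Tue, Wed — 4 of them qualify.
Total: 15 + 4 = 19.
Holidays: 31 December 2003 (Wed); 1 January 2004 (Thu); 5 January 2004 (Mon); 10 January 2004 (Sat); 15 January 2004 (Thu); 16 January 2004 (Fri).
5 of the 6 holidays fall on weekdays; the rest are weekends and were already excluded.
Business days: 19 − 5 = 14.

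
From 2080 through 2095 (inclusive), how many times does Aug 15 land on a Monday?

Day of week of August 15 in each year:
2080: Thu, 2081: Fri, 2082: Sat, 2083: Sun, 2084: Tue, 2085: Wed, 2086: Thu, 2087: Fri, 2088: Sun, 2089: Mon ✓, 2090: Tue, 2091: Wed, 2092: Fri, 2093: Sat, 2094: Sun, 2095: Mon ✓
Mondays: 2089, 2095.

2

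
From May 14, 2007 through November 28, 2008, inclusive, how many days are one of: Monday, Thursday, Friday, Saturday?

May 14, 2007 is a Monday.
The range spans 565 days (inclusive of both endpoints).
565 = 7 × 80 + 5, so there are 80 full weeks plus 5 extra days.
Each full week contributes 4 days from the set (Mon, Thu, Fri, Sat): 80 × 4 = 320.
The 5 extra days are Monday, Tuesday, Wednesday, Thursday, Friday — 3 of them qualify.
Total: 320 + 3 = 323.

323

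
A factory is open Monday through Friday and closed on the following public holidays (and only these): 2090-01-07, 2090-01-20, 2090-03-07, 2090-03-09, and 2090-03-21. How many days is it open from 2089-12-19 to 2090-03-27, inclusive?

67

2089-12-19 is a Monday.
That's 99 days from start to end, counting both.
99 = 7 × 14 + 1, so there are 14 full weeks plus 1 extra day.
Each full week contributes 5 weekdays (Mon–Fri): 14 × 5 = 70.
The 1 extra day is Monday — 1 of them qualifies.
Total: 70 + 1 = 71.
Holidays: 2090-01-07 (Sat); 2090-01-20 (Fri); 2090-03-07 (Tue); 2090-03-09 (Thu); 2090-03-21 (Tue).
4 of the 5 holidays fall on weekdays; the rest are weekends and were already excluded.
Business days: 71 − 4 = 67.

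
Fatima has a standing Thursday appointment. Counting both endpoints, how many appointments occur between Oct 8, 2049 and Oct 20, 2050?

54

Oct 8, 2049 is a Friday.
From Oct 8, 2049 to Oct 20, 2050 is 378 days inclusive.
378 = 7 × 54, so the span is exactly 54 full weeks.
Each full week contributes one Thursday: 54 so far.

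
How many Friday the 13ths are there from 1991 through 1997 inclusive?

11

Friday-the-13ths by year:
1991: Sep, Dec
1992: Mar, Nov
1993: Aug
1994: May
1995: Jan, Oct
1996: Sep, Dec
1997: Jun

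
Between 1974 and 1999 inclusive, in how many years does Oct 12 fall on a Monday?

Day of week of October 12 in each year:
1974: Sat, 1975: Sun, 1976: Tue, 1977: Wed, 1978: Thu, 1979: Fri, 1980: Sun, 1981: Mon ✓, 1982: Tue, 1983: Wed, 1984: Fri, 1985: Sat, 1986: Sun, 1987: Mon ✓, 1988: Wed, 1989: Thu, 1990: Fri, 1991: Sat, 1992: Mon ✓, 1993: Tue, 1994: Wed, 1995: Thu, 1996: Sat, 1997: Sun, 1998: Mon ✓, 1999: Tue
Mondays: 1981, 1987, 1992, 1998.

4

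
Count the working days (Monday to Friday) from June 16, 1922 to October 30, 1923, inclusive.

358

June 16, 1922 is a Friday.
From June 16, 1922 to October 30, 1923 is 502 days inclusive.
502 = 7 × 71 + 5, so there are 71 full weeks plus 5 extra days.
Each full week contributes 5 weekdays (Mon–Fri): 71 × 5 = 355.
The 5 extra days are Friday, Saturday, Sunday, Monday, Tuesday — 3 of them qualify.
Total: 355 + 3 = 358.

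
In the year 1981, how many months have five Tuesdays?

4

A month has five Tuesdays exactly when Tuesday falls within its first (length − 28) days.
Jan: 31 days, starts Thu → 5 of Thu, Fri, Sat
Feb: 28 days, starts Sun → 5 of (none)
Mar: 31 days, starts Sun → 5 of Sun, Mon, Tue ✓
Apr: 30 days, starts Wed → 5 of Wed, Thu
May: 31 days, starts Fri → 5 of Fri, Sat, Sun
Jun: 30 days, starts Mon → 5 of Mon, Tue ✓
Jul: 31 days, starts Wed → 5 of Wed, Thu, Fri
Aug: 31 days, starts Sat → 5 of Sat, Sun, Mon
Sep: 30 days, starts Tue → 5 of Tue, Wed ✓
Oct: 31 days, starts Thu → 5 of Thu, Fri, Sat
Nov: 30 days, starts Sun → 5 of Sun, Mon
Dec: 31 days, starts Tue → 5 of Tue, Wed, Thu ✓
Months with five Tuesdays: Mar, Jun, Sep, Dec.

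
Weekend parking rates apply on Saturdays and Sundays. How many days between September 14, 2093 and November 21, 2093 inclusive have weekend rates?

19

September 14, 2093 is a Monday.
The range spans 69 days (inclusive of both endpoints).
69 = 7 × 9 + 6, so there are 9 full weeks plus 6 extra days.
Each full week contributes 2 weekend days (Sat, Sun): 9 × 2 = 18.
The 6 extra days are Monday, Tuesday, Wednesday, Thursday, Friday, Saturday — 1 of them qualifies.
Total: 18 + 1 = 19.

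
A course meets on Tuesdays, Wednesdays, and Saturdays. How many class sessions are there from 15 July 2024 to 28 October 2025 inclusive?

202

15 July 2024 is a Monday.
That's 471 days from start to end, counting both.
471 = 7 × 67 + 2, so there are 67 full weeks plus 2 extra days.
Each full week contributes 3 days from the set (Tue, Wed, Sat): 67 × 3 = 201.
The 2 extra days are Mon, Tue — 1 of them qualifies.
Total: 201 + 1 = 202.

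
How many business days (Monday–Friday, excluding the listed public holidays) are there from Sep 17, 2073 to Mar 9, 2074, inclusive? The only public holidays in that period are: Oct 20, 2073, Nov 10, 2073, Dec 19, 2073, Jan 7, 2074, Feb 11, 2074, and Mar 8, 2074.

Sep 17, 2073 is a Sunday.
From Sep 17, 2073 to Mar 9, 2074 is 174 days inclusive.
174 = 7 × 24 + 6, so there are 24 full weeks plus 6 extra days.
Each full week contributes 5 weekdays (Mon–Fri): 24 × 5 = 120.
The 6 extra days are Sunday, Monday, Tuesday, Wednesday, Thursday, Friday — 5 of them qualify.
Total: 120 + 5 = 125.
Holidays: Oct 20, 2073 (Fri); Nov 10, 2073 (Fri); Dec 19, 2073 (Tue); Jan 7, 2074 (Sun); Feb 11, 2074 (Sun); Mar 8, 2074 (Thu).
4 of the 6 holidays fall on weekdays; the rest are weekends and were already excluded.
Business days: 125 − 4 = 121.

121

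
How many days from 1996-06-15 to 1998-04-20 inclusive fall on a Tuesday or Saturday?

193

1996-06-15 is a Saturday.
The range spans 675 days (inclusive of both endpoints).
675 = 7 × 96 + 3, so there are 96 full weeks plus 3 extra days.
Each full week contributes 2 days from the set (Tue, Sat): 96 × 2 = 192.
The 3 extra days are Saturday, Sunday, Monday — 1 of them qualifies.
Total: 192 + 1 = 193.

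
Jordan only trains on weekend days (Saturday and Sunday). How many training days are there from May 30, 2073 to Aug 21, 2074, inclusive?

128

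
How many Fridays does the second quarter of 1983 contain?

Apr 1, 1983 is a Friday.
The range spans 91 days (inclusive of both endpoints).
91 = 7 × 13, so the span is exactly 13 full weeks.
Each full week contributes one Friday: 13 so far.
Total: 13.

13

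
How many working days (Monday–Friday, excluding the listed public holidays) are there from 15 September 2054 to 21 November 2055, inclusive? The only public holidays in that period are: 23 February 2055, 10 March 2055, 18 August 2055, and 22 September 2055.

15 September 2054 is a Tuesday.
That's 433 days from start to end, counting both.
433 = 7 × 61 + 6, so there are 61 full weeks plus 6 extra days.
Each full week contributes 5 weekdays (Mon–Fri): 61 × 5 = 305.
The 6 extra days are Tue, Wed, Thu, Fri, Sat, Sun — 4 of them qualify.
Total: 305 + 4 = 309.
Holidays: 23 February 2055 (Tue); 10 March 2055 (Wed); 18 August 2055 (Wed); 22 September 2055 (Wed).
All 4 holidays fall on weekdays, so subtract 4.
Business days: 309 − 4 = 305.

305 working days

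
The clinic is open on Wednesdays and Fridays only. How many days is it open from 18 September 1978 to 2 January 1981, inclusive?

18 September 1978 is a Monday.
That's 838 days from start to end, counting both.
838 = 7 × 119 + 5, so there are 119 full weeks plus 5 extra days.
Each full week contributes 2 days from the set (Wed, Fri): 119 × 2 = 238.
The 5 extra days are Mon, Tue, Wed, Thu, Fri — 2 of them qualify.
Total: 238 + 2 = 240.

240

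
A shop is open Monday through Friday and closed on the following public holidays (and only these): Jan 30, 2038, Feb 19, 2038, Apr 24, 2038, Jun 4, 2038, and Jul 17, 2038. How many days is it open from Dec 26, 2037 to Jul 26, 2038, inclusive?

149

Dec 26, 2037 is a Saturday.
That's 213 days from start to end, counting both.
213 = 7 × 30 + 3, so there are 30 full weeks plus 3 extra days.
Each full week contributes 5 weekdays (Mon–Fri): 30 × 5 = 150.
The 3 extra days are Sat, Sun, Mon — 1 of them qualifies.
Total: 150 + 1 = 151.
Holidays: Jan 30, 2038 (Sat); Feb 19, 2038 (Fri); Apr 24, 2038 (Sat); Jun 4, 2038 (Fri); Jul 17, 2038 (Sat).
2 of the 5 holidays fall on weekdays; the rest are weekends and were already excluded.
Business days: 151 − 2 = 149.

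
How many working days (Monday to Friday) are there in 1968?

1968-01-01 is a Monday.
That's 366 days from start to end, counting both.
366 = 7 × 52 + 2, so there are 52 full weeks plus 2 extra days.
Each full week contributes 5 weekdays (Mon–Fri): 52 × 5 = 260.
The 2 extra days are Mon, Tue — 2 of them qualify.
Total: 260 + 2 = 262.

262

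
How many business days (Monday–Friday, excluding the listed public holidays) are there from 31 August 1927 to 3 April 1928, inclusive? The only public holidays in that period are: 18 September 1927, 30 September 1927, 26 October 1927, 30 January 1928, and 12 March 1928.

31 August 1927 is a Wednesday.
The range spans 217 days (inclusive of both endpoints).
217 = 7 × 31, so the span is exactly 31 full weeks.
Each full week contributes 5 weekdays (Mon–Fri): 31 × 5 = 155.
Total: 155.
Holidays: 18 September 1927 (Sun); 30 September 1927 (Fri); 26 October 1927 (Wed); 30 January 1928 (Mon); 12 March 1928 (Mon).
4 of the 5 holidays fall on weekdays; the rest are weekends and were already excluded.
Business days: 155 − 4 = 151.

151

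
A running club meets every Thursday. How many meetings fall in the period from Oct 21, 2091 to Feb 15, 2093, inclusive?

69 Thursdays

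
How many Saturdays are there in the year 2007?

January 1, 2007 is a Monday.
That's 365 days from start to end, counting both.
365 = 7 × 52 + 1, so there are 52 full weeks plus 1 extra day.
Each full week contributes one Saturday: 52 so far.
The 1 extra day is Monday — none qualify.
Total: 52 + 0 = 52.

52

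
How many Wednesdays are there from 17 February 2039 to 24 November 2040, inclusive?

92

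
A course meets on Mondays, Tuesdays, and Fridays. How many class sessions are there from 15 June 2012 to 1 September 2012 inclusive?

15 June 2012 is a Friday.
From 15 June 2012 to 1 September 2012 is 79 days inclusive.
79 = 7 × 11 + 2, so there are 11 full weeks plus 2 extra days.
Each full week contributes 3 days from the set (Mon, Tue, Fri): 11 × 3 = 33.
The 2 extra days are Friday, Saturday — 1 of them qualifies.
Total: 33 + 1 = 34.

34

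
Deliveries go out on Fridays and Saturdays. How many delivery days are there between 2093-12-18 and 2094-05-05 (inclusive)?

40

2093-12-18 is a Friday.
The range spans 139 days (inclusive of both endpoints).
139 = 7 × 19 + 6, so there are 19 full weeks plus 6 extra days.
Each full week contributes 2 days from the set (Fri, Sat): 19 × 2 = 38.
The 6 extra days are Fri, Sat, Sun, Mon, Tue, Wed — 2 of them qualify.
Total: 38 + 2 = 40.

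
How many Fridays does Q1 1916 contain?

Jan 1, 1916 is a Saturday.
The range spans 91 days (inclusive of both endpoints).
91 = 7 × 13, so the span is exactly 13 full weeks.
Each full week contributes one Friday: 13 so far.

13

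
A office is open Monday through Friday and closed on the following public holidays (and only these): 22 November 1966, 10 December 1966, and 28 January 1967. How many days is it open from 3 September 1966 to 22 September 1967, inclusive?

3 September 1966 is a Saturday.
That's 385 days from start to end, counting both.
385 = 7 × 55, so the span is exactly 55 full weeks.
Each full week contributes 5 weekdays (Mon–Fri): 55 × 5 = 275.
Total: 275.
Holidays: 22 November 1966 (Tue); 10 December 1966 (Sat); 28 January 1967 (Sat).
1 of the 3 holidays fall on weekdays; the rest are weekends and were already excluded.
Business days: 275 − 1 = 274.

274 business days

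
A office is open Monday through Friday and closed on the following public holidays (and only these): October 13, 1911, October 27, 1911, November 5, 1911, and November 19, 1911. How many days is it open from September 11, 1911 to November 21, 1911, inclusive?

50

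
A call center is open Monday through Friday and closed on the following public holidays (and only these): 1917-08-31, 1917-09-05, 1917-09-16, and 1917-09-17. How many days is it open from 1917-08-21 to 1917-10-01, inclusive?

1917-08-21 is a Tuesday.
That's 42 days from start to end, counting both.
42 = 7 × 6, so the span is exactly 6 full weeks.
Each full week contributes 5 weekdays (Mon–Fri): 6 × 5 = 30.
Total: 30.
Holidays: 1917-08-31 (Fri); 1917-09-05 (Wed); 1917-09-16 (Sun); 1917-09-17 (Mon).
3 of the 4 holidays fall on weekdays; the rest are weekends and were already excluded.
Business days: 30 − 3 = 27.

27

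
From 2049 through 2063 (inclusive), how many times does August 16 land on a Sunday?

Day of week of August 16 in each year:
2049: Mon, 2050: Tue, 2051: Wed, 2052: Fri, 2053: Sat, 2054: Sun ✓, 2055: Mon, 2056: Wed, 2057: Thu, 2058: Fri, 2059: Sat, 2060: Mon, 2061: Tue, 2062: Wed, 2063: Thu
Sundays: 2054.

1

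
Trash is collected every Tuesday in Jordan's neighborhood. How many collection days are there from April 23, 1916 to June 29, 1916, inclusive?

10

April 23, 1916 is a Sunday.
From April 23, 1916 to June 29, 1916 is 68 days inclusive.
68 = 7 × 9 + 5, so there are 9 full weeks plus 5 extra days.
Each full week contributes one Tuesday: 9 so far.
The 5 extra days are Sunday, Monday, Tuesday, Wednesday, Thursday — 1 of them qualifies.
Total: 9 + 1 = 10.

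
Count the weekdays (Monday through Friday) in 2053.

261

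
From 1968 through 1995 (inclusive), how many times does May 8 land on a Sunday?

4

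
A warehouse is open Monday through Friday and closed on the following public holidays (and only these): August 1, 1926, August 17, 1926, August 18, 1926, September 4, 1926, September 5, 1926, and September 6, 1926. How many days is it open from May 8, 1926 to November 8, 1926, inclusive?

128 working days

May 8, 1926 is a Saturday.
That's 185 days from start to end, counting both.
185 = 7 × 26 + 3, so there are 26 full weeks plus 3 extra days.
Each full week contributes 5 weekdays (Mon–Fri): 26 × 5 = 130.
The 3 extra days are Sat, Sun, Mon — 1 of them qualifies.
Total: 130 + 1 = 131.
Holidays: August 1, 1926 (Sun); August 17, 1926 (Tue); August 18, 1926 (Wed); September 4, 1926 (Sat); September 5, 1926 (Sun); September 6, 1926 (Mon).
3 of the 6 holidays fall on weekdays; the rest are weekends and were already excluded.
Business days: 131 − 3 = 128.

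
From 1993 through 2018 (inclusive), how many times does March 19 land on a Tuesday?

Day of week of March 19 in each year:
1993: Fri, 1994: Sat, 1995: Sun, 1996: Tue ✓, 1997: Wed, 1998: Thu, 1999: Fri, 2000: Sun, 2001: Mon, 2002: Tue ✓, 2003: Wed, 2004: Fri, 2005: Sat, 2006: Sun, 2007: Mon, 2008: Wed, 2009: Thu, 2010: Fri, 2011: Sat, 2012: Mon, 2013: Tue ✓, 2014: Wed, 2015: Thu, 2016: Sat, 2017: Sun, 2018: Mon
Tuesdays: 1996, 2002, 2013.

3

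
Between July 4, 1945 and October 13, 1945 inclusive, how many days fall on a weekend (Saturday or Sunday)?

July 4, 1945 is a Wednesday.
That's 102 days from start to end, counting both.
102 = 7 × 14 + 4, so there are 14 full weeks plus 4 extra days.
Each full week contributes 2 weekend days (Sat, Sun): 14 × 2 = 28.
The 4 extra days are Wednesday, Thursday, Friday, Saturday — 1 of them qualifies.
Total: 28 + 1 = 29.

29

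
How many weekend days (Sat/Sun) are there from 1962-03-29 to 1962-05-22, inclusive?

1962-03-29 is a Thursday.
The range spans 55 days (inclusive of both endpoints).
55 = 7 × 7 + 6, so there are 7 full weeks plus 6 extra days.
Each full week contributes 2 weekend days (Sat, Sun): 7 × 2 = 14.
The 6 extra days are Thursday, Friday, Saturday, Sunday, Monday, Tuesday — 2 of them qualify.
Total: 14 + 2 = 16.

16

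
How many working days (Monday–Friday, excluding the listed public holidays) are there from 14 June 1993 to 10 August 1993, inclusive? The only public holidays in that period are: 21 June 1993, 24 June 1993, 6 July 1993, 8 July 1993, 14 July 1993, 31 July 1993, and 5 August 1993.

14 June 1993 is a Monday.
That's 58 days from start to end, counting both.
58 = 7 × 8 + 2, so there are 8 full weeks plus 2 extra days.
Each full week contributes 5 weekdays (Mon–Fri): 8 × 5 = 40.
The 2 extra days are Mon, Tue — 2 of them qualify.
Total: 40 + 2 = 42.
Holidays: 21 June 1993 (Mon); 24 June 1993 (Thu); 6 July 1993 (Tue); 8 July 1993 (Thu); 14 July 1993 (Wed); 31 July 1993 (Sat); 5 August 1993 (Thu).
6 of the 7 holidays fall on weekdays; the rest are weekends and were already excluded.
Business days: 42 − 6 = 36.

36 working days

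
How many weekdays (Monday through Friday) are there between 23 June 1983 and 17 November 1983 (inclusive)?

106

23 June 1983 is a Thursday.
From 23 June 1983 to 17 November 1983 is 148 days inclusive.
148 = 7 × 21 + 1, so there are 21 full weeks plus 1 extra day.
Each full week contributes 5 weekdays (Mon–Fri): 21 × 5 = 105.
The 1 extra day is Thursday — 1 of them qualifies.
Total: 105 + 1 = 106.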